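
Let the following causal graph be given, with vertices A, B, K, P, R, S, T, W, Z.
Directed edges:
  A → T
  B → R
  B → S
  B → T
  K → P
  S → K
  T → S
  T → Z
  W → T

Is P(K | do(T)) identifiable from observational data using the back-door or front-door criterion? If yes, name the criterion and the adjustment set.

P(K|do(T)): backdoor, adjust for {B}.

desc(T)\{T}={K,P,S,Z}; candidates ⊆ {A,B,R,W}.
size 0: {}; under {} T still reaches {A,B,K,P,R,S,W} ∋ K.
{B}: T⊥K given {B} in G with T→· removed — back-door holds.
P(K|do(T)) = Σ_{B} P(K|T,B)·P(B).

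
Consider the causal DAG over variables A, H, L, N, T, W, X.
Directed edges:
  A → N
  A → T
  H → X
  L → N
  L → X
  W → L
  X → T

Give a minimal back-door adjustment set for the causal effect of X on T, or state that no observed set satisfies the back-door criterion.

X→T: minimal back-door set ∅.

desc(X)\{X}={T}; candidates ⊆ {A,H,L,N,W}.
∅: X⊥T given ∅ in G with X→· removed — back-door holds.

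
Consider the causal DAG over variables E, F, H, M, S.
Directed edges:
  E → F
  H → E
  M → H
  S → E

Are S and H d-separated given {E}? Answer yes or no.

Bayes-Ball from S | {E} reaches {H,M}.
H ∈ reach(S|{E}) ⇒ S ⊥̸ H | {E}.

No — S and H are d-connected given {E}.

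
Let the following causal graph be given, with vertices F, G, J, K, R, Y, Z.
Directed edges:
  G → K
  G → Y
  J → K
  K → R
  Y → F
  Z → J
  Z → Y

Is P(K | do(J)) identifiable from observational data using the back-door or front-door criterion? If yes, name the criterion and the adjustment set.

desc(J)\{J}={K,R}; candidates ⊆ {F,G,Y,Z}.
∅: J⊥K given ∅ in G with J→· removed — back-door holds.
P(K|do(J)) = P(K|J) — no adjustment needed.

P(K|do(J)): backdoor, adjust for ∅.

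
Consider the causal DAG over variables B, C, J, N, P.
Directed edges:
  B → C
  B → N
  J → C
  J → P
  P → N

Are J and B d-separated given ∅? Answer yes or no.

Yes — J ⊥ B | ∅.

Bayes-Ball from J | ∅ reaches {C,N,P}.
B ∉ reach(J|∅) ⇒ J ⊥ B | ∅.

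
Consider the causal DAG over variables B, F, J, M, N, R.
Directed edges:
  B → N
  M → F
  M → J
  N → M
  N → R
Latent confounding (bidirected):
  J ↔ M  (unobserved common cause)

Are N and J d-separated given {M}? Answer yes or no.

Bayes-Ball from N | {M} reaches {B,J,R}.
J ∈ reach(N|{M}) ⇒ N ⊥̸ J | {M}.

No — N and J are d-connected given {M}.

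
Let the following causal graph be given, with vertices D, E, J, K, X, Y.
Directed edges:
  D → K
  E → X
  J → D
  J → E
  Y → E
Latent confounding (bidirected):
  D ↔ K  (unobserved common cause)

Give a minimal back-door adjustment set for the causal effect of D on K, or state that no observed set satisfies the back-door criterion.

D→K: no observed back-door set.

desc(D)\{D}={K}; candidates ⊆ {E,J,X,Y}.
D↔K: latent back-door arc(s) into D.
size 0: {}; under {} D still reaches {E,J,K,X} ∋ K.
size 1: {E}, {J}, {X} …(+1); under {E} D still reaches {J,K,Y} ∋ K.
size 2: {E,J}, {E,X}, {E,Y} …(+3); under {E,J} D still reaches {K} ∋ K.
D↔K cannot be blocked by any observed set — no back-door set.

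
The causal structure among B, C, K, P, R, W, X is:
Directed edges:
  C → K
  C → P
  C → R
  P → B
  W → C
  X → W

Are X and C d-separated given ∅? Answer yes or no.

Bayes-Ball from X | ∅ reaches {B,C,K,P,R,W}.
C ∈ reach(X|∅) ⇒ X ⊥̸ C | ∅.

No — X and C are d-connected given ∅.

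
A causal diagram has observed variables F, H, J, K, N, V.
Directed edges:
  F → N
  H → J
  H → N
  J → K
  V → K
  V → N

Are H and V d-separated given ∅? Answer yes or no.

Bayes-Ball from H | ∅ reaches {J,K,N}.
V ∉ reach(H|∅) ⇒ H ⊥ V | ∅.

Yes — H ⊥ V | ∅.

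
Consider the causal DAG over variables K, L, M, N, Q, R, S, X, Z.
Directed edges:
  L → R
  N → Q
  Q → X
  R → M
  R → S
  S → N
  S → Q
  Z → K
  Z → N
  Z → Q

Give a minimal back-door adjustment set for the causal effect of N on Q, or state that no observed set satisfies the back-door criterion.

N→Q: minimal back-door set {S, Z}.

desc(N)\{N}={Q,X}; candidates ⊆ {K,L,M,R,S,Z}.
size 0: {}; under {} N still reaches {K,L,M,Q,R,S,X,Z} ∋ Q.
size 1: {K}, {L}, {M} …(+3); under {K} N still reaches {L,M,Q,R,S,X,Z} ∋ Q.
{S,Z}: N⊥Q given {S,Z} in G with N→· removed — back-door holds.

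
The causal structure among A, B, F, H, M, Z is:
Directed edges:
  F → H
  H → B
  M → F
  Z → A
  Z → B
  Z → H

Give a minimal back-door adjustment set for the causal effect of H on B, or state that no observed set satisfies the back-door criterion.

H→B: minimal back-door set {Z}.

desc(H)\{H}={B}; candidates ⊆ {A,F,M,Z}.
size 0: {}; under {} H still reaches {A,B,F,M,Z} ∋ B.
{Z}: H⊥B given {Z} in G with H→· removed — back-door holds.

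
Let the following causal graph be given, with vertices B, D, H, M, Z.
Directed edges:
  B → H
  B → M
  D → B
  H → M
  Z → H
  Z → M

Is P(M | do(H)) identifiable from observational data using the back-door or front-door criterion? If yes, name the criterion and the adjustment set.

P(M|do(H)): backdoor, adjust for {B, Z}.

desc(H)\{H}={M}; candidates ⊆ {B,D,Z}.
size 0: {}; under {} H still reaches {B,D,M,Z} ∋ M.
size 1: {B}, {D}, {Z}; under {B} H still reaches {M,Z} ∋ M.
{B,Z}: H⊥M given {B,Z} in G with H→· removed — back-door holds.
P(M|do(H)) = Σ_{B,Z} P(M|H,B,Z)·P(B,Z).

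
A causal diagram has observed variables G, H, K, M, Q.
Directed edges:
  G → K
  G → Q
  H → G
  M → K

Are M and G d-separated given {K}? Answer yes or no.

Bayes-Ball from M | {K} reaches {G,H,Q}.
G ∈ reach(M|{K}) ⇒ M ⊥̸ G | {K}.

No — M and G are d-connected given {K}.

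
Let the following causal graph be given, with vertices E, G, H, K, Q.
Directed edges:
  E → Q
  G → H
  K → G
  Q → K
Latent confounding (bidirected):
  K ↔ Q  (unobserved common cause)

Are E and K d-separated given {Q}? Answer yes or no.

Bayes-Ball from E | {Q} reaches {G,H,K}.
K ∈ reach(E|{Q}) ⇒ E ⊥̸ K | {Q}.

No — E and K are d-connected given {Q}.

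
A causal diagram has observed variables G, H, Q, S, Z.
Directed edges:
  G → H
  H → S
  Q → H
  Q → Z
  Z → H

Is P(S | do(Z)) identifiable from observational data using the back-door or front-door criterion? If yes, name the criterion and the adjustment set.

desc(Z)\{Z}={H,S}; candidates ⊆ {G,Q}.
size 0: {}; under {} Z still reaches {H,Q,S} ∋ S.
{Q}: Z⊥S given {Q} in G with Z→· removed — back-door holds.
P(S|do(Z)) = Σ_{Q} P(S|Z,Q)·P(Q).

P(S|do(Z)): backdoor, adjust for {Q}.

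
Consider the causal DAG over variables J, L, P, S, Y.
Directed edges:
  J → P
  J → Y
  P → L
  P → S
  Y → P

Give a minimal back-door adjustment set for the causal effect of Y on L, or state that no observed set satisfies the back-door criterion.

Y→L: minimal back-door set {J}.

desc(Y)\{Y}={L,P,S}; candidates ⊆ {J}.
size 0: {}; under {} Y still reaches {J,L,P,S} ∋ L.
{J}: Y⊥L given {J} in G with Y→· removed — back-door holds.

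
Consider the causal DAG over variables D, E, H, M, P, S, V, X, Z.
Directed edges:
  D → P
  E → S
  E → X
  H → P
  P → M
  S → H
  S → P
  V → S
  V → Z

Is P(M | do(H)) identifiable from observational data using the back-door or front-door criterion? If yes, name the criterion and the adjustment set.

P(M|do(H)): backdoor, adjust for {S}.

desc(H)\{H}={M,P}; candidates ⊆ {D,E,S,V,X,Z}.
size 0: {}; under {} H still reaches {E,M,P,S,V,X,Z} ∋ M.
{S}: H⊥M given {S} in G with H→· removed — back-door holds.
P(M|do(H)) = Σ_{S} P(M|H,S)·P(S).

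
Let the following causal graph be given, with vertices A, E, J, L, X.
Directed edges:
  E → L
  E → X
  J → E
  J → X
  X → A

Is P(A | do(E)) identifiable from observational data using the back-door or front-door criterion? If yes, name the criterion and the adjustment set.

desc(E)\{E}={A,L,X}; candidates ⊆ {J}.
size 0: {}; under {} E still reaches {A,J,X} ∋ A.
{J}: E⊥A given {J} in G with E→· removed — back-door holds.
P(A|do(E)) = Σ_{J} P(A|E,J)·P(J).

P(A|do(E)): backdoor, adjust for {J}.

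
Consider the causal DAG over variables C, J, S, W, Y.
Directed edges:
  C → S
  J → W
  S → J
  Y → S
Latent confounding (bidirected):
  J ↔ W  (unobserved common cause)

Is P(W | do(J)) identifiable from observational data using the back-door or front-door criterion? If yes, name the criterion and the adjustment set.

P(W|do(J)): not identifiable (no BD/FD set).

desc(J)\{J}={W}; candidates ⊆ {C,S,Y}.
J↔W: latent back-door arc(s) into J.
size 0: {}; under {} J still reaches {C,S,W,Y} ∋ W.
size 1: {C}, {S}, {Y}; under {C} J still reaches {S,W,Y} ∋ W.
size 2: {C,S}, {C,Y}, {S,Y}; under {C,S} J still reaches {W} ∋ W.
J↔W cannot be blocked by any observed set — no back-door set.
No mediator lies on a directed J→…→W path.
Neither criterion identifies P(W|do(J)) in this graph.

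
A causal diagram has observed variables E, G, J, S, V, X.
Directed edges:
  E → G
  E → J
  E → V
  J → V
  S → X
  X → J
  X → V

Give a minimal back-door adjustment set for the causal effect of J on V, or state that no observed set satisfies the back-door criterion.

desc(J)\{J}={V}; candidates ⊆ {E,G,S,X}.
size 0: {}; under {} J still reaches {E,G,S,V,X} ∋ V.
size 1: {E}, {G}, {S} …(+1); under {E} J still reaches {S,V,X} ∋ V.
{E,X}: J⊥V given {E,X} in G with J→· removed — back-door holds.

J→V: minimal back-door set {E, X}.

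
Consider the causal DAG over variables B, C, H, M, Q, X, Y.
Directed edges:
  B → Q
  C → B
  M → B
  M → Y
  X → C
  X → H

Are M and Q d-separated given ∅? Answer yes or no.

No — M and Q are d-connected given ∅.

Bayes-Ball from M | ∅ reaches {B,Q,Y}.
Q ∈ reach(M|∅) ⇒ M ⊥̸ Q | ∅.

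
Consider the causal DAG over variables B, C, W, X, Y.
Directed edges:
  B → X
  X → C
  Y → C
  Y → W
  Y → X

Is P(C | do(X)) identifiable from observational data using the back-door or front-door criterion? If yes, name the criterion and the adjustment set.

P(C|do(X)): backdoor, adjust for {Y}.

desc(X)\{X}={C}; candidates ⊆ {B,W,Y}.
size 0: {}; under {} X still reaches {B,C,W,Y} ∋ C.
{Y}: X⊥C given {Y} in G with X→· removed — back-door holds.
P(C|do(X)) = Σ_{Y} P(C|X,Y)·P(Y).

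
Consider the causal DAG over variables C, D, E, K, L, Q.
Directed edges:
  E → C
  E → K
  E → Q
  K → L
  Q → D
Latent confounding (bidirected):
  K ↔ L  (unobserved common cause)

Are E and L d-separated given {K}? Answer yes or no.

Bayes-Ball from E | {K} reaches {C,D,L,Q}.
L ∈ reach(E|{K}) ⇒ E ⊥̸ L | {K}.

No — E and L are d-connected given {K}.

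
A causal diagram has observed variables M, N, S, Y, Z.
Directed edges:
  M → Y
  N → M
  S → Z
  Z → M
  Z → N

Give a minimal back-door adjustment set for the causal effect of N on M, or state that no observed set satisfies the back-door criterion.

N→M: minimal back-door set {Z}.

desc(N)\{N}={M,Y}; candidates ⊆ {S,Z}.
size 0: {}; under {} N still reaches {M,S,Y,Z} ∋ M.
{Z}: N⊥M given {Z} in G with N→· removed — back-door holds.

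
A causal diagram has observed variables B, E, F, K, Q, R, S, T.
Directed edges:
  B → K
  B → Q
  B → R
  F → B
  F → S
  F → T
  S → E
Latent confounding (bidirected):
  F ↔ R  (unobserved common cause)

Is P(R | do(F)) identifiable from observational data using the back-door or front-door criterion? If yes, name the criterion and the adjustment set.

desc(F)\{F}={B,E,K,Q,R,S,T}; candidates ⊆ {—}.
F↔R: latent back-door arc(s) into F.
size 0: {}; under {} F still reaches {R} ∋ R.
F↔R cannot be blocked by any observed set — no back-door set.
{B}: (i) intercepts every directed F→R path; (ii) no back-door F→{B}; (iii) {F} blocks every back-door {B}→R. Front-door holds.
P(R|do(F)) = Σ_{B} P(B|F) Σ_{F'} P(R|B,F')P(F').

P(R|do(F)): frontdoor, adjust for {B}.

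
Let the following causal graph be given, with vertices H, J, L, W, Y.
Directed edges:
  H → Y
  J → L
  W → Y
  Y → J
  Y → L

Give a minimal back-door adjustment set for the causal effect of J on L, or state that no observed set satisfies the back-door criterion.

desc(J)\{J}={L}; candidates ⊆ {H,W,Y}.
size 0: {}; under {} J still reaches {H,L,W,Y} ∋ L.
{Y}: J⊥L given {Y} in G with J→· removed — back-door holds.

J→L: minimal back-door set {Y}.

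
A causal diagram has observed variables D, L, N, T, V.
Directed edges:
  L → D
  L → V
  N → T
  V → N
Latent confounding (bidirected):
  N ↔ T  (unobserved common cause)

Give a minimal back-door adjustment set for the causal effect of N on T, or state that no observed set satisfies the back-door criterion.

N→T: no observed back-door set.

desc(N)\{N}={T}; candidates ⊆ {D,L,V}.
N↔T: latent back-door arc(s) into N.
size 0: {}; under {} N still reaches {D,L,T,V} ∋ T.
size 1: {D}, {L}, {V}; under {D} N still reaches {L,T,V} ∋ T.
size 2: {D,L}, {D,V}, {L,V}; under {D,L} N still reaches {T,V} ∋ T.
N↔T cannot be blocked by any observed set — no back-door set.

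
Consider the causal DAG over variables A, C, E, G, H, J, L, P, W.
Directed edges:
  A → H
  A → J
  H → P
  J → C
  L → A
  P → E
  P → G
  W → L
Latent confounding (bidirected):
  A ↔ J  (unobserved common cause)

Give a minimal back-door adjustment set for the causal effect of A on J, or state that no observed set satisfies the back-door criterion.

A→J: no observed back-door set.

desc(A)\{A}={C,E,G,H,J,P}; candidates ⊆ {L,W}.
A↔J: latent back-door arc(s) into A.
size 0: {}; under {} A still reaches {C,J,L,W} ∋ J.
size 1: {L}, {W}; under {L} A still reaches {C,J} ∋ J.
size 2: {L,W}; under {L,W} A still reaches {C,J} ∋ J.
A↔J cannot be blocked by any observed set — no back-door set.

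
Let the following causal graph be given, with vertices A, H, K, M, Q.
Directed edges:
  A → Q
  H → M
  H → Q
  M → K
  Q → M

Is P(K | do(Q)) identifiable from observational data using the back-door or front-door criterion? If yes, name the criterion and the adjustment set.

desc(Q)\{Q}={K,M}; candidates ⊆ {A,H}.
size 0: {}; under {} Q still reaches {A,H,K,M} ∋ K.
{H}: Q⊥K given {H} in G with Q→· removed — back-door holds.
P(K|do(Q)) = Σ_{H} P(K|Q,H)·P(H).

P(K|do(Q)): backdoor, adjust for {H}.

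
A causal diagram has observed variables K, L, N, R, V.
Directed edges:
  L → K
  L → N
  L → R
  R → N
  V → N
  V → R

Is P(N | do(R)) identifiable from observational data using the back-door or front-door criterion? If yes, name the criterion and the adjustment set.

P(N|do(R)): backdoor, adjust for {L, V}.

desc(R)\{R}={N}; candidates ⊆ {K,L,V}.
size 0: {}; under {} R still reaches {K,L,N,V} ∋ N.
size 1: {K}, {L}, {V}; under {K} R still reaches {L,N,V} ∋ N.
{L,V}: R⊥N given {L,V} in G with R→· removed — back-door holds.
P(N|do(R)) = Σ_{L,V} P(N|R,L,V)·P(L,V).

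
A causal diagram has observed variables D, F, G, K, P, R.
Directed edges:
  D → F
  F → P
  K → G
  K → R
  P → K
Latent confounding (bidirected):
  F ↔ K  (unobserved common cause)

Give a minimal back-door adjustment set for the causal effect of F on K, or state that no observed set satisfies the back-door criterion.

desc(F)\{F}={G,K,P,R}; candidates ⊆ {D}.
F↔K: latent back-door arc(s) into F.
size 0: {}; under {} F still reaches {D,G,K,R} ∋ K.
size 1: {D}; under {D} F still reaches {G,K,R} ∋ K.
F↔K cannot be blocked by any observed set — no back-door set.

F→K: no observed back-door set.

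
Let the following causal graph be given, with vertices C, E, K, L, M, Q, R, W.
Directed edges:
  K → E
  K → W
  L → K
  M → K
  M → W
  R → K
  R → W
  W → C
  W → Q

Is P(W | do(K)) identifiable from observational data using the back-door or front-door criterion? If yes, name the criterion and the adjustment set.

desc(K)\{K}={C,E,Q,W}; candidates ⊆ {L,M,R}.
size 0: {}; under {} K still reaches {C,L,M,Q,R,W} ∋ W.
size 1: {L}, {M}, {R}; under {L} K still reaches {C,M,Q,R,W} ∋ W.
{M,R}: K⊥W given {M,R} in G with K→· removed — back-door holds.
P(W|do(K)) = Σ_{M,R} P(W|K,M,R)·P(M,R).

P(W|do(K)): backdoor, adjust for {M, R}.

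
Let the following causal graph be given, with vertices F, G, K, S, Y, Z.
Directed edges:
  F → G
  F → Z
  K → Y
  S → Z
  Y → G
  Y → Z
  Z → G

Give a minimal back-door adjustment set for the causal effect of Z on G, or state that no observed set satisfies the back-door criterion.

desc(Z)\{Z}={G}; candidates ⊆ {F,K,S,Y}.
size 0: {}; under {} Z still reaches {F,G,K,S,Y} ∋ G.
size 1: {F}, {K}, {S} …(+1); under {F} Z still reaches {G,K,S,Y} ∋ G.
{F,Y}: Z⊥G given {F,Y} in G with Z→· removed — back-door holds.

Z→G: minimal back-door set {F, Y}.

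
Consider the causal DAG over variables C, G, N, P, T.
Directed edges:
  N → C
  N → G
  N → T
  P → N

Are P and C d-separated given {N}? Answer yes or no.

Bayes-Ball from P | {N} reaches ∅.
C ∉ reach(P|{N}) ⇒ P ⊥ C | {N}.

Yes — P ⊥ C | {N}.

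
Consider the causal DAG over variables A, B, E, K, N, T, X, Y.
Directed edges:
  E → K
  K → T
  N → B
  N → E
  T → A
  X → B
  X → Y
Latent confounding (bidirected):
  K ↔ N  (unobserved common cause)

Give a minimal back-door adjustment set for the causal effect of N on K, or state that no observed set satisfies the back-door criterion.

N→K: no observed back-door set.

desc(N)\{N}={A,B,E,K,T}; candidates ⊆ {X,Y}.
N↔K: latent back-door arc(s) into N.
size 0: {}; under {} N still reaches {A,K,T} ∋ K.
size 1: {X}, {Y}; under {X} N still reaches {A,K,T} ∋ K.
size 2: {X,Y}; under {X,Y} N still reaches {A,K,T} ∋ K.
N↔K cannot be blocked by any observed set — no back-door set.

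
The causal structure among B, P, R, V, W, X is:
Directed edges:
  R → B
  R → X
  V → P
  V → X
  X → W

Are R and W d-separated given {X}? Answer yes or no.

Bayes-Ball from R | {X} reaches {B,P,V}.
W ∉ reach(R|{X}) ⇒ R ⊥ W | {X}.

Yes — R ⊥ W | {X}.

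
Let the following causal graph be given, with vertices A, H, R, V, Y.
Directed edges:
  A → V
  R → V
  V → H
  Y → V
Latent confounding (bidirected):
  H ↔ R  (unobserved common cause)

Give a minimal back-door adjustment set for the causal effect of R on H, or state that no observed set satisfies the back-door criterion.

desc(R)\{R}={H,V}; candidates ⊆ {A,Y}.
R↔H: latent back-door arc(s) into R.
size 0: {}; under {} R still reaches {H} ∋ H.
size 1: {A}, {Y}; under {A} R still reaches {H} ∋ H.
size 2: {A,Y}; under {A,Y} R still reaches {H} ∋ H.
R↔H cannot be blocked by any observed set — no back-door set.

R→H: no observed back-door set.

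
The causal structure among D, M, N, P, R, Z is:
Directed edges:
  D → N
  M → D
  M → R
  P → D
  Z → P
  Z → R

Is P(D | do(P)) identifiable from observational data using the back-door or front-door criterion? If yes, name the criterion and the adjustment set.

P(D|do(P)): backdoor, adjust for ∅.

desc(P)\{P}={D,N}; candidates ⊆ {M,R,Z}.
∅: P⊥D given ∅ in G with P→· removed — back-door holds.
P(D|do(P)) = P(D|P) — no adjustment needed.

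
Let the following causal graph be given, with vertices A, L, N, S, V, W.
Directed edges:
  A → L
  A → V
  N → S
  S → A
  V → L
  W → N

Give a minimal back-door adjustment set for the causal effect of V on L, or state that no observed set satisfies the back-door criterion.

V→L: minimal back-door set {A}.

desc(V)\{V}={L}; candidates ⊆ {A,N,S,W}.
size 0: {}; under {} V still reaches {A,L,N,S,W} ∋ L.
{A}: V⊥L given {A} in G with V→· removed — back-door holds.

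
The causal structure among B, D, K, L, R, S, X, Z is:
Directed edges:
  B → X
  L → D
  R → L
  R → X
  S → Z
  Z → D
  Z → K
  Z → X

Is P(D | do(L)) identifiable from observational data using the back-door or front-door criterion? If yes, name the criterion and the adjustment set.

desc(L)\{L}={D}; candidates ⊆ {B,K,R,S,X,Z}.
∅: L⊥D given ∅ in G with L→· removed — back-door holds.
P(D|do(L)) = P(D|L) — no adjustment needed.

P(D|do(L)): backdoor, adjust for ∅.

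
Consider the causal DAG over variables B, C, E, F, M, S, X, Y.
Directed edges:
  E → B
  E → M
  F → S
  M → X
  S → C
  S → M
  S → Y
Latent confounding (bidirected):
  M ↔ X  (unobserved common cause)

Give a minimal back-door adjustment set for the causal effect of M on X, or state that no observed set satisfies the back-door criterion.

M→X: no observed back-door set.

desc(M)\{M}={X}; candidates ⊆ {B,C,E,F,S,Y}.
M↔X: latent back-door arc(s) into M.
size 0: {}; under {} M still reaches {B,C,E,F,S,X,Y} ∋ X.
size 1: {B}, {C}, {E} …(+3); under {B} M still reaches {C,E,F,S,X,Y} ∋ X.
size 2: {B,C}, {B,E}, {B,F} …(+12); under {B,C} M still reaches {E,F,S,X,Y} ∋ X.
M↔X cannot be blocked by any observed set — no back-door set.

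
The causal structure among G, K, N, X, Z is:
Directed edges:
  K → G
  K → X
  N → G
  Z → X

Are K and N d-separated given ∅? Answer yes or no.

Yes — K ⊥ N | ∅.

Bayes-Ball from K | ∅ reaches {G,X}.
N ∉ reach(K|∅) ⇒ K ⊥ N | ∅.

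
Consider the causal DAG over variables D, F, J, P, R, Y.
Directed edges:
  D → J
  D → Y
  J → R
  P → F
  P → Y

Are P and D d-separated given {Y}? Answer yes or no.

Bayes-Ball from P | {Y} reaches {D,F,J,R}.
D ∈ reach(P|{Y}) ⇒ P ⊥̸ D | {Y}.

No — P and D are d-connected given {Y}.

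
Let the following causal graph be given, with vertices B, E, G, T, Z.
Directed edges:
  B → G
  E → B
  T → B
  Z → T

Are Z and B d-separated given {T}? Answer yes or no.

Yes — Z ⊥ B | {T}.

Bayes-Ball from Z | {T} reaches ∅.
B ∉ reach(Z|{T}) ⇒ Z ⊥ B | {T}.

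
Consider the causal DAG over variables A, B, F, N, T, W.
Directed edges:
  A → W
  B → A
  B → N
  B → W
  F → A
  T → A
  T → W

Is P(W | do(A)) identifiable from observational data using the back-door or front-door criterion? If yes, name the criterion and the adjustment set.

P(W|do(A)): backdoor, adjust for {B, T}.

desc(A)\{A}={W}; candidates ⊆ {B,F,N,T}.
size 0: {}; under {} A still reaches {B,F,N,T,W} ∋ W.
size 1: {B}, {F}, {N} …(+1); under {B} A still reaches {F,T,W} ∋ W.
{B,T}: A⊥W given {B,T} in G with A→· removed — back-door holds.
P(W|do(A)) = Σ_{B,T} P(W|A,B,T)·P(B,T).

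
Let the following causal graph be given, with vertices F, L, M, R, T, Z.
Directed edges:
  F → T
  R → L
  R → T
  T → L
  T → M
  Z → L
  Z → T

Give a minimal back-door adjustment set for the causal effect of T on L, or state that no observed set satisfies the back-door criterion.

T→L: minimal back-door set {R, Z}.

desc(T)\{T}={L,M}; candidates ⊆ {F,R,Z}.
size 0: {}; under {} T still reaches {F,L,R,Z} ∋ L.
size 1: {F}, {R}, {Z}; under {F} T still reaches {L,R,Z} ∋ L.
{R,Z}: T⊥L given {R,Z} in G with T→· removed — back-door holds.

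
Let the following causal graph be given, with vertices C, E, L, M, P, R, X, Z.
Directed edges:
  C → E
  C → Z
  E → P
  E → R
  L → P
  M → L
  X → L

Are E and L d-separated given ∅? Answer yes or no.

Bayes-Ball from E | ∅ reaches {C,P,R,Z}.
L ∉ reach(E|∅) ⇒ E ⊥ L | ∅.

Yes — E ⊥ L | ∅.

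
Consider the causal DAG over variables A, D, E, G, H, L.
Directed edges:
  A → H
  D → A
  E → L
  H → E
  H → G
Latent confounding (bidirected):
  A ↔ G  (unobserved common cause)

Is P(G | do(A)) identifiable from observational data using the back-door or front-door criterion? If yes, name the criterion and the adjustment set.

desc(A)\{A}={E,G,H,L}; candidates ⊆ {D}.
A↔G: latent back-door arc(s) into A.
size 0: {}; under {} A still reaches {D,G} ∋ G.
size 1: {D}; under {D} A still reaches {G} ∋ G.
A↔G cannot be blocked by any observed set — no back-door set.
{H}: (i) intercepts every directed A→G path; (ii) no back-door A→{H}; (iii) {A} blocks every back-door {H}→G. Front-door holds.
P(G|do(A)) = Σ_{H} P(H|A) Σ_{A'} P(G|H,A')P(A').

P(G|do(A)): frontdoor, adjust for {H}.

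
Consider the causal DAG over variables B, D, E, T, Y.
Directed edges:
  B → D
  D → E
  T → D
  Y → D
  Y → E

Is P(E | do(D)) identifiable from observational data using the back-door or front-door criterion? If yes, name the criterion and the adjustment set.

desc(D)\{D}={E}; candidates ⊆ {B,T,Y}.
size 0: {}; under {} D still reaches {B,E,T,Y} ∋ E.
{Y}: D⊥E given {Y} in G with D→· removed — back-door holds.
P(E|do(D)) = Σ_{Y} P(E|D,Y)·P(Y).

P(E|do(D)): backdoor, adjust for {Y}.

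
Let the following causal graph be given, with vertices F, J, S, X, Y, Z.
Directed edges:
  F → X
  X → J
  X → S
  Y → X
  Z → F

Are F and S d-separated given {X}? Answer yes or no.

Bayes-Ball from F | {X} reaches {Y,Z}.
S ∉ reach(F|{X}) ⇒ F ⊥ S | {X}.

Yes — F ⊥ S | {X}.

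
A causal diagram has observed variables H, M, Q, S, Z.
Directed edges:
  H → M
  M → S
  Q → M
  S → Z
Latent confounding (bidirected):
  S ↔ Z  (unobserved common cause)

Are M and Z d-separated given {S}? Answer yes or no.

No — M and Z are d-connected given {S}.

Bayes-Ball from M | {S} reaches {H,Q,Z}.
Z ∈ reach(M|{S}) ⇒ M ⊥̸ Z | {S}.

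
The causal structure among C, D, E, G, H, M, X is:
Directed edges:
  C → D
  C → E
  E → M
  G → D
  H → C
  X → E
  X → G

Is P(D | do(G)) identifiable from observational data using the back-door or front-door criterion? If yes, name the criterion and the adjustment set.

desc(G)\{G}={D}; candidates ⊆ {C,E,H,M,X}.
∅: G⊥D given ∅ in G with G→· removed — back-door holds.
P(D|do(G)) = P(D|G) — no adjustment needed.

P(D|do(G)): backdoor, adjust for ∅.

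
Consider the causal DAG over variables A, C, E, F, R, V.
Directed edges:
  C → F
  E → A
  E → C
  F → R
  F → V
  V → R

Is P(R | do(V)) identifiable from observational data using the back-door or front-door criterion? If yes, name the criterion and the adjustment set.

desc(V)\{V}={R}; candidates ⊆ {A,C,E,F}.
size 0: {}; under {} V still reaches {A,C,E,F,R} ∋ R.
{F}: V⊥R given {F} in G with V→· removed — back-door holds.
P(R|do(V)) = Σ_{F} P(R|V,F)·P(F).

P(R|do(V)): backdoor, adjust for {F}.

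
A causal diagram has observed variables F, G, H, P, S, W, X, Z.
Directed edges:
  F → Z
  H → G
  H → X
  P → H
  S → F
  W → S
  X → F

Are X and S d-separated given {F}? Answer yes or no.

No — X and S are d-connected given {F}.

Bayes-Ball from X | {F} reaches {G,H,P,S,W}.
S ∈ reach(X|{F}) ⇒ X ⊥̸ S | {F}.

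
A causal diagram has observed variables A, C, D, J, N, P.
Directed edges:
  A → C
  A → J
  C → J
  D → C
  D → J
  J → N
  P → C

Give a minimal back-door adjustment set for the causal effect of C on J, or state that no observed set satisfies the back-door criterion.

desc(C)\{C}={J,N}; candidates ⊆ {A,D,P}.
size 0: {}; under {} C still reaches {A,D,J,N,P} ∋ J.
size 1: {A}, {D}, {P}; under {A} C still reaches {D,J,N,P} ∋ J.
{A,D}: C⊥J given {A,D} in G with C→· removed — back-door holds.

C→J: minimal back-door set {A, D}.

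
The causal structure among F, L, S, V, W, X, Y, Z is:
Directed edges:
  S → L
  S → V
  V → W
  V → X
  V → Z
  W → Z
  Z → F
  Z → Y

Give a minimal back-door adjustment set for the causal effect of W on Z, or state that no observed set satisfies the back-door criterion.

W→Z: minimal back-door set {V}.

desc(W)\{W}={F,Y,Z}; candidates ⊆ {L,S,V,X}.
size 0: {}; under {} W still reaches {F,L,S,V,X,Y,Z} ∋ Z.
{V}: W⊥Z given {V} in G with W→· removed — back-door holds.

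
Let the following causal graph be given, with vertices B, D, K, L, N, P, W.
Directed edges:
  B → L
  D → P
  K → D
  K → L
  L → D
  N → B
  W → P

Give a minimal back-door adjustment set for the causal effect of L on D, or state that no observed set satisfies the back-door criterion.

desc(L)\{L}={D,P}; candidates ⊆ {B,K,N,W}.
size 0: {}; under {} L still reaches {B,D,K,N,P} ∋ D.
{K}: L⊥D given {K} in G with L→· removed — back-door holds.

L→D: minimal back-door set {K}.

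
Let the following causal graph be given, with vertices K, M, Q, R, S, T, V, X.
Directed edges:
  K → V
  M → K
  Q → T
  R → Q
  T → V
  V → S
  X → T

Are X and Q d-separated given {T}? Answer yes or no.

No — X and Q are d-connected given {T}.

Bayes-Ball from X | {T} reaches {Q,R}.
Q ∈ reach(X|{T}) ⇒ X ⊥̸ Q | {T}.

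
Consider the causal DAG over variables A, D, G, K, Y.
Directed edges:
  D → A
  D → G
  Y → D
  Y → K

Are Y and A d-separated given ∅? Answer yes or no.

No — Y and A are d-connected given ∅.

Bayes-Ball from Y | ∅ reaches {A,D,G,K}.
A ∈ reach(Y|∅) ⇒ Y ⊥̸ A | ∅.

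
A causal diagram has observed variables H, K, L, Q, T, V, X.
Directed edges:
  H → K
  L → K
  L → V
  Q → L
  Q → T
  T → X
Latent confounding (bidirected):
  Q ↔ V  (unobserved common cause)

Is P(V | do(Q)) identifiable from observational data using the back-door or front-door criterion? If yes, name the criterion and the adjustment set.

desc(Q)\{Q}={K,L,T,V,X}; candidates ⊆ {H}.
Q↔V: latent back-door arc(s) into Q.
size 0: {}; under {} Q still reaches {V} ∋ V.
size 1: {H}; under {H} Q still reaches {V} ∋ V.
Q↔V cannot be blocked by any observed set — no back-door set.
{L}: (i) intercepts every directed Q→V path; (ii) no back-door Q→{L}; (iii) {Q} blocks every back-door {L}→V. Front-door holds.
P(V|do(Q)) = Σ_{L} P(L|Q) Σ_{Q'} P(V|L,Q')P(Q').

P(V|do(Q)): frontdoor, adjust for {L}.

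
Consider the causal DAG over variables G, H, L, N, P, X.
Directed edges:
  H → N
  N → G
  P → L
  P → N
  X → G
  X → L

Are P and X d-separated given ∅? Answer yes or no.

Bayes-Ball from P | ∅ reaches {G,L,N}.
X ∉ reach(P|∅) ⇒ P ⊥ X | ∅.

Yes — P ⊥ X | ∅.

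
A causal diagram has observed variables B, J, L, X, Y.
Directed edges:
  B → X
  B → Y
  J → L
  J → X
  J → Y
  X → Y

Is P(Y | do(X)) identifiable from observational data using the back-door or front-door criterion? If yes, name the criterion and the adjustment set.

P(Y|do(X)): backdoor, adjust for {B, J}.

desc(X)\{X}={Y}; candidates ⊆ {B,J,L}.
size 0: {}; under {} X still reaches {B,J,L,Y} ∋ Y.
size 1: {B}, {J}, {L}; under {B} X still reaches {J,L,Y} ∋ Y.
{B,J}: X⊥Y given {B,J} in G with X→· removed — back-door holds.
P(Y|do(X)) = Σ_{B,J} P(Y|X,B,J)·P(B,J).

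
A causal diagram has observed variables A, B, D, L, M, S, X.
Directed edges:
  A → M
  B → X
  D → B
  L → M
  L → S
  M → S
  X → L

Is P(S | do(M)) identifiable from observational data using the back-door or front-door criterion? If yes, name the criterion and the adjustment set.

P(S|do(M)): backdoor, adjust for {L}.

desc(M)\{M}={S}; candidates ⊆ {A,B,D,L,X}.
size 0: {}; under {} M still reaches {A,B,D,L,S,X} ∋ S.
{L}: M⊥S given {L} in G with M→· removed — back-door holds.
P(S|do(M)) = Σ_{L} P(S|M,L)·P(L).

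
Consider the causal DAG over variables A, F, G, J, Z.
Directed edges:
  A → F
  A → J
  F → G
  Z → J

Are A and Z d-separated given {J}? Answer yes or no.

No — A and Z are d-connected given {J}.

Bayes-Ball from A | {J} reaches {F,G,Z}.
Z ∈ reach(A|{J}) ⇒ A ⊥̸ Z | {J}.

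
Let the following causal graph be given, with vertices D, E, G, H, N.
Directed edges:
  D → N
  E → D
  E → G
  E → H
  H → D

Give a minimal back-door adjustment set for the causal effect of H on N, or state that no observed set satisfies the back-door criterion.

H→N: minimal back-door set {E}.

desc(H)\{H}={D,N}; candidates ⊆ {E,G}.
size 0: {}; under {} H still reaches {D,E,G,N} ∋ N.
{E}: H⊥N given {E} in G with H→· removed — back-door holds.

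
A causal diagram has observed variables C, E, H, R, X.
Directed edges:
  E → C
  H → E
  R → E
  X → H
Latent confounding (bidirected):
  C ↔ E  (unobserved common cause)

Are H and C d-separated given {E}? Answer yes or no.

Bayes-Ball from H | {E} reaches {C,R,X}.
C ∈ reach(H|{E}) ⇒ H ⊥̸ C | {E}.

No — H and C are d-connected given {E}.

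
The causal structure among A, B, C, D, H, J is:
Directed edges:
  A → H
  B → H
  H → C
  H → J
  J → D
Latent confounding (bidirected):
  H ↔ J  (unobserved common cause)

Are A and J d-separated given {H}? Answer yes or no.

Bayes-Ball from A | {H} reaches {B,D,J}.
J ∈ reach(A|{H}) ⇒ A ⊥̸ J | {H}.

No — A and J are d-connected given {H}.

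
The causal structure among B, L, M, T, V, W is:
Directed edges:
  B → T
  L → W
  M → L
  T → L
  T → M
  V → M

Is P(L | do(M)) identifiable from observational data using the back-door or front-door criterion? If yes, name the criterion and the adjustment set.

desc(M)\{M}={L,W}; candidates ⊆ {B,T,V}.
size 0: {}; under {} M still reaches {B,L,T,V,W} ∋ L.
{T}: M⊥L given {T} in G with M→· removed — back-door holds.
P(L|do(M)) = Σ_{T} P(L|M,T)·P(T).

P(L|do(M)): backdoor, adjust for {T}.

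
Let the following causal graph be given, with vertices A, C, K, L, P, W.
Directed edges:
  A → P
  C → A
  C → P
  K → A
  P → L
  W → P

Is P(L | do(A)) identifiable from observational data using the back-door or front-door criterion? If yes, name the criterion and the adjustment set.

desc(A)\{A}={L,P}; candidates ⊆ {C,K,W}.
size 0: {}; under {} A still reaches {C,K,L,P} ∋ L.
{C}: A⊥L given {C} in G with A→· removed — back-door holds.
P(L|do(A)) = Σ_{C} P(L|A,C)·P(C).

P(L|do(A)): backdoor, adjust for {C}.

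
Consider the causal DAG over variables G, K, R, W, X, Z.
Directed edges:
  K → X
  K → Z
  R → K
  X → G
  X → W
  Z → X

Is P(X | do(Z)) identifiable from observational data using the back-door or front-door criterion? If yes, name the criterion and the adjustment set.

P(X|do(Z)): backdoor, adjust for {K}.

desc(Z)\{Z}={G,W,X}; candidates ⊆ {K,R}.
size 0: {}; under {} Z still reaches {G,K,R,W,X} ∋ X.
{K}: Z⊥X given {K} in G with Z→· removed — back-door holds.
P(X|do(Z)) = Σ_{K} P(X|Z,K)·P(K).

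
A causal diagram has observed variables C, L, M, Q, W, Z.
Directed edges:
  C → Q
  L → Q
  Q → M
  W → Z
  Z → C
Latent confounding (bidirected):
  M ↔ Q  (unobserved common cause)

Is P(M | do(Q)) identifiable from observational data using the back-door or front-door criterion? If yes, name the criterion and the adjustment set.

desc(Q)\{Q}={M}; candidates ⊆ {C,L,W,Z}.
Q↔M: latent back-door arc(s) into Q.
size 0: {}; under {} Q still reaches {C,L,M,W,Z} ∋ M.
size 1: {C}, {L}, {W} …(+1); under {C} Q still reaches {L,M} ∋ M.
size 2: {C,L}, {C,W}, {C,Z} …(+3); under {C,L} Q still reaches {M} ∋ M.
Q↔M cannot be blocked by any observed set — no back-door set.
No mediator lies on a directed Q→…→M path.
Neither criterion identifies P(M|do(Q)) in this graph.

P(M|do(Q)): not identifiable (no BD/FD set).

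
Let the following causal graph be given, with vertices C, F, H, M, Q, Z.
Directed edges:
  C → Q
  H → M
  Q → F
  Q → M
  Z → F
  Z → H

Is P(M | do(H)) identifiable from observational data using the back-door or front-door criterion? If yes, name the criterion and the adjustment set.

P(M|do(H)): backdoor, adjust for ∅.

desc(H)\{H}={M}; candidates ⊆ {C,F,Q,Z}.
∅: H⊥M given ∅ in G with H→· removed — back-door holds.
P(M|do(H)) = P(M|H) — no adjustment needed.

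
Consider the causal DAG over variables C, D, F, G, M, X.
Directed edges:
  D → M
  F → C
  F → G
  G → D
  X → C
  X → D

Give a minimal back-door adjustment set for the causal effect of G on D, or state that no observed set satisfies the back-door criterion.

G→D: minimal back-door set ∅.

desc(G)\{G}={D,M}; candidates ⊆ {C,F,X}.
∅: G⊥D given ∅ in G with G→· removed — back-door holds.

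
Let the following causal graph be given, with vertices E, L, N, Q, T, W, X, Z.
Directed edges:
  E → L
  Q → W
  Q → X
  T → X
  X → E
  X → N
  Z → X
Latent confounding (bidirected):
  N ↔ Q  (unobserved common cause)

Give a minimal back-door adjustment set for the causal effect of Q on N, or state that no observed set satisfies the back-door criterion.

Q→N: no observed back-door set.

desc(Q)\{Q}={E,L,N,W,X}; candidates ⊆ {T,Z}.
Q↔N: latent back-door arc(s) into Q.
size 0: {}; under {} Q still reaches {N} ∋ N.
size 1: {T}, {Z}; under {T} Q still reaches {N} ∋ N.
size 2: {T,Z}; under {T,Z} Q still reaches {N} ∋ N.
Q↔N cannot be blocked by any observed set — no back-door set.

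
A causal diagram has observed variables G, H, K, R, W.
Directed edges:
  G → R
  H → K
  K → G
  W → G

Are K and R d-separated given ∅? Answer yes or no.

No — K and R are d-connected given ∅.

Bayes-Ball from K | ∅ reaches {G,H,R}.
R ∈ reach(K|∅) ⇒ K ⊥̸ R | ∅.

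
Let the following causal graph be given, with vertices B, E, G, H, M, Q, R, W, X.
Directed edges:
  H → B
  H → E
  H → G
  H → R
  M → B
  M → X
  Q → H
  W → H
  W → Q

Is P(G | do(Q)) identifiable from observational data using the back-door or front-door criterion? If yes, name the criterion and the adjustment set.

desc(Q)\{Q}={B,E,G,H,R}; candidates ⊆ {M,W,X}.
size 0: {}; under {} Q still reaches {B,E,G,H,R,W} ∋ G.
{W}: Q⊥G given {W} in G with Q→· removed — back-door holds.
P(G|do(Q)) = Σ_{W} P(G|Q,W)·P(W).

P(G|do(Q)): backdoor, adjust for {W}.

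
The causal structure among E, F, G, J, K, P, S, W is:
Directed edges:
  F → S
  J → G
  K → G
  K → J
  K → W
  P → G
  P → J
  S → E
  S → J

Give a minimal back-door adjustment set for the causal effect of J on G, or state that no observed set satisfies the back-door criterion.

J→G: minimal back-door set {K, P}.

desc(J)\{J}={G}; candidates ⊆ {E,F,K,P,S,W}.
size 0: {}; under {} J still reaches {E,F,G,K,P,S,W} ∋ G.
size 1: {E}, {F}, {K} …(+3); under {E} J still reaches {F,G,K,P,S,W} ∋ G.
{K,P}: J⊥G given {K,P} in G with J→· removed — back-door holds.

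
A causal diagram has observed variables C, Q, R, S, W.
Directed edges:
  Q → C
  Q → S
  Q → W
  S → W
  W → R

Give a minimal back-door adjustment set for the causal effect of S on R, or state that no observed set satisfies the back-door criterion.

desc(S)\{S}={R,W}; candidates ⊆ {C,Q}.
size 0: {}; under {} S still reaches {C,Q,R,W} ∋ R.
{Q}: S⊥R given {Q} in G with S→· removed — back-door holds.

S→R: minimal back-door set {Q}.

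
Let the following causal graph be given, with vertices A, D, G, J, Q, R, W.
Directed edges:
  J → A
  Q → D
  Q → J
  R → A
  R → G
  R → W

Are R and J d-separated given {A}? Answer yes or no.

No — R and J are d-connected given {A}.

Bayes-Ball from R | {A} reaches {D,G,J,Q,W}.
J ∈ reach(R|{A}) ⇒ R ⊥̸ J | {A}.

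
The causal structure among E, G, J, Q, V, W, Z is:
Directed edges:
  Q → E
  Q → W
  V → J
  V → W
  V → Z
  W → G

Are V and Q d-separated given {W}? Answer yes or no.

No — V and Q are d-connected given {W}.

Bayes-Ball from V | {W} reaches {E,J,Q,Z}.
Q ∈ reach(V|{W}) ⇒ V ⊥̸ Q | {W}.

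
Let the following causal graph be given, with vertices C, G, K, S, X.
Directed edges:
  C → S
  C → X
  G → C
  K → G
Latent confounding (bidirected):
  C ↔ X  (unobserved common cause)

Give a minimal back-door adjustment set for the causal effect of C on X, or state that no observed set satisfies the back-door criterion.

C→X: no observed back-door set.

desc(C)\{C}={S,X}; candidates ⊆ {G,K}.
C↔X: latent back-door arc(s) into C.
size 0: {}; under {} C still reaches {G,K,X} ∋ X.
size 1: {G}, {K}; under {G} C still reaches {X} ∋ X.
size 2: {G,K}; under {G,K} C still reaches {X} ∋ X.
C↔X cannot be blocked by any observed set — no back-door set.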